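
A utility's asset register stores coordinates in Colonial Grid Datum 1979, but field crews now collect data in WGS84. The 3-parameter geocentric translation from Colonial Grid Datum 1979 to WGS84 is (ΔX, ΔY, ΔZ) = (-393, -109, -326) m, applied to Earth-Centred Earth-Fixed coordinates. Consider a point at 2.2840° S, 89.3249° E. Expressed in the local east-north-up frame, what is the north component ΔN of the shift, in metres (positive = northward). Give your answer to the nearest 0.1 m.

ΔN = -330.3 m

At φ = -2.2840°, λ = 89.3249°: sin φ = -0.039853, cos φ = 0.999206, sin λ = 0.999931, cos λ = 0.011782.
ΔN = −sin φ cos λ·ΔX − sin φ sin λ·ΔY + cos φ·ΔZ = −(-0.039853)(0.011782)(-393) − (-0.039853)(0.999931)(-109) + (0.999206)(-326) = -330.27 m.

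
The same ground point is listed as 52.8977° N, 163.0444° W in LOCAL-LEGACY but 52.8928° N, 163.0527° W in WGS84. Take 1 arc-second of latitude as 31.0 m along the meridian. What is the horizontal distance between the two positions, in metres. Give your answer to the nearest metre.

782 m

Δφ = 52.8928° − 52.8977° = -0.0049°; Δλ = -163.0527° − -163.0444° = -0.0083°.
1° of latitude = 3600 × 31.00 = 111600 m.
ΔN = Δφ × 111600 = -546.8 m; ΔE = Δλ × 111600 × cos(52.8977°) = -0.0083 × 111600 × 0.603240 = -558.8 m.
Distance = √(ΔE² + ΔN²) = √((-558.8)² + (-546.8)²) = 781.8 m.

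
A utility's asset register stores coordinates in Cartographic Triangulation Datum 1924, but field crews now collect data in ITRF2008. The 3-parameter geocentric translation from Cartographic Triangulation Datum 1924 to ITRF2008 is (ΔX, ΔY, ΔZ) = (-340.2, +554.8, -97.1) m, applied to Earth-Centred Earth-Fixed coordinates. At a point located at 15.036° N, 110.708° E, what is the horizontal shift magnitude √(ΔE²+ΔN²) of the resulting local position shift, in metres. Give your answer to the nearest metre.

287 m

At φ = 15.036°, λ = 110.708°: sin φ = 0.259426, cos φ = 0.965763, sin λ = 0.935395, cos λ = -0.353605.
ΔE = −sin λ·ΔX + cos λ·ΔY = −(0.935395)·(-340.2) + (-0.353605)·(554.8) = 122.04 m.
ΔN = −sin φ cos λ·ΔX − sin φ sin λ·ΔY + cos φ·ΔZ = −(0.259426)(-0.353605)(-340.2) − (0.259426)(0.935395)(554.8) + (0.965763)(-97.1) = -259.61 m.
Horizontal magnitude = √(ΔE² + ΔN²) = √(122.04² + (-259.61)²) = 286.87 m.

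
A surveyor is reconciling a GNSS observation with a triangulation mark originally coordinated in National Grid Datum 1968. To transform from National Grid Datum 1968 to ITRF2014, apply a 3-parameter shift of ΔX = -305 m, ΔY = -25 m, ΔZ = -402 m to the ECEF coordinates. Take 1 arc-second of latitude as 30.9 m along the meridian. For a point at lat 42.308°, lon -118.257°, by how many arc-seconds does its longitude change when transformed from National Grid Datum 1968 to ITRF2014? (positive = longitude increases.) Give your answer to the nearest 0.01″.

sin φ = 0.673116, cos φ = 0.739537, sin λ = -0.880833, cos λ = -0.473427.
East component: ΔE = −sin λ·ΔX + cos λ·ΔY = −(-0.880833)(-305) + (-0.473427)(-25) = -256.82 m.
1° of latitude spans 3600 × 30.90 = 111240 m; at latitude φ, 1° of longitude spans that × cos φ = 82266.1 m, so Δλ = -256.82 / 82266.1 × 3600 = -11.238″.

Δλ = -11.24″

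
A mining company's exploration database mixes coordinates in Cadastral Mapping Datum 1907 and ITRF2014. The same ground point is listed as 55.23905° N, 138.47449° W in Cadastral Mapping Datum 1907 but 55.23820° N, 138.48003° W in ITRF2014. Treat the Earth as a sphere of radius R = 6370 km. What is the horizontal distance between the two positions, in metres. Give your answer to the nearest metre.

364 m

Δφ = 55.23820° − 55.23905° = -0.00085°; Δλ = -138.48003° − -138.47449° = -0.00554°.
1° along a meridian = πR/180 = 111177 m.
ΔN = Δφ × 111177 = -94.5 m; ΔE = Δλ × 111177 × cos(55.23905°) = -0.00554 × 111177 × 0.570154 = -351.2 m.
Distance = √(ΔE² + ΔN²) = √((-351.2)² + (-94.5)²) = 363.7 m.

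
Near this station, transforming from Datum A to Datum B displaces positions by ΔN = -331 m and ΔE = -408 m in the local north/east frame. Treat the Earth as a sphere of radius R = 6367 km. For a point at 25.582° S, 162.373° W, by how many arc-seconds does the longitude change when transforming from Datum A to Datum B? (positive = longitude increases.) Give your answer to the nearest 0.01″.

At latitude -25.582°, cos φ = 0.901968.
One radian of longitude at latitude φ spans R cos φ, so Δλ = ΔE / (R cos φ) = -408.0 / (6367000 × 0.901968) = -7.1045e-05 rad = -14.654″.

Δλ = -14.65″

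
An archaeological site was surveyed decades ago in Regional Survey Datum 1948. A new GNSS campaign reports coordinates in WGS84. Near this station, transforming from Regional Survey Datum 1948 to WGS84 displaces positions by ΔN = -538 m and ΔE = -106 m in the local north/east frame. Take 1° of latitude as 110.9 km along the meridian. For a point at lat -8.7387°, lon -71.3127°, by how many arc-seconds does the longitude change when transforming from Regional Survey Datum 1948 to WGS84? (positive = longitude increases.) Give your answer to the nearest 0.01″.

At latitude -8.7387°, cos φ = 0.988391.
1° of longitude at this latitude = 110.9 × cos φ = 109.61 km, so Δλ = -106.0 / 109612.6 = -0.0009670° = -3.481″.

Δλ = -3.48″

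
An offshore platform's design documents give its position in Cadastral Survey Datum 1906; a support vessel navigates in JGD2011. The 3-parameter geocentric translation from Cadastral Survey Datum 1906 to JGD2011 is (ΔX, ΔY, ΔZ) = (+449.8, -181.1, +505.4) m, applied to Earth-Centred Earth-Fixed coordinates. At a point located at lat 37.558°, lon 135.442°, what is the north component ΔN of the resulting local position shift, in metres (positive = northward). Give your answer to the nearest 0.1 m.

The local north axis is (−sin φ cos λ, −sin φ sin λ, cos φ), giving ΔN = 195.366 + 77.454 + 400.649 = 673.47 m.

ΔN = 673.5 m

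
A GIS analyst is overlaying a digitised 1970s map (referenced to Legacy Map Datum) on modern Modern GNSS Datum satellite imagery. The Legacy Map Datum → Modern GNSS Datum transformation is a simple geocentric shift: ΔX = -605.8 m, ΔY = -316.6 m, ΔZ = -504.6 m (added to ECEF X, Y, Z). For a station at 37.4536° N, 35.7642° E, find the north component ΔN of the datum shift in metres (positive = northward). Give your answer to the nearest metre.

ΔN = 11 m

At φ = 37.4536°, λ = 35.7642°: sin φ = 0.608119, cos φ = 0.793846, sin λ = 0.584451, cos λ = 0.811429.
ΔN = −sin φ cos λ·ΔX − sin φ sin λ·ΔY + cos φ·ΔZ = −(0.608119)(0.811429)(-605.8) − (0.608119)(0.584451)(-316.6) + (0.793846)(-504.6) = 10.88 m.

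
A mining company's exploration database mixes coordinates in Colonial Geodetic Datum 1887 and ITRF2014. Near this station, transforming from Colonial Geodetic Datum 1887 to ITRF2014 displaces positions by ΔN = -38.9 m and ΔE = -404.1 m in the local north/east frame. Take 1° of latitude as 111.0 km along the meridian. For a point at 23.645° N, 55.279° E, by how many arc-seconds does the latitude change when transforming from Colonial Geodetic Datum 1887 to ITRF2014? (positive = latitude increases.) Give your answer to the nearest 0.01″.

Δφ = -1.26″

1° of latitude = 111.0 km, so Δφ = -38.9 / 111000 = -0.0003505° = -1.262″.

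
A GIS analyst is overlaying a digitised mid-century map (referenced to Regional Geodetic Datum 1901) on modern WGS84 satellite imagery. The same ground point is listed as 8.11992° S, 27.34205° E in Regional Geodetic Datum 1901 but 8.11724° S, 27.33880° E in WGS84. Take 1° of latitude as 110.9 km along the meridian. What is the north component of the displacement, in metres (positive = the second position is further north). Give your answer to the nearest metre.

Δφ = -8.11724° − -8.11992° = +0.00268°; Δλ = 27.33880° − 27.34205° = -0.00325°.
ΔN = Δφ × 110900 = 297.2 m; ΔE = Δλ × 110900 × cos(-8.11992°) = -0.00325 × 110900 × 0.989975 = -356.8 m.

ΔN = 297 m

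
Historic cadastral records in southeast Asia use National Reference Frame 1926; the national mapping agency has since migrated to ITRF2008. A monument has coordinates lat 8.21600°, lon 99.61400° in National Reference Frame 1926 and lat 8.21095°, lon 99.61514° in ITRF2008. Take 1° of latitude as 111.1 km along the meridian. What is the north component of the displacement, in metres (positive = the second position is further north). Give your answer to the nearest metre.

ΔN = -561 m

Δφ = 8.21095° − 8.21600° = -0.00505°; Δλ = 99.61514° − 99.61400° = +0.00114°.
ΔN = Δφ × 111100 = -561.1 m; ΔE = Δλ × 111100 × cos(8.21600°) = +0.00114 × 111100 × 0.989736 = 125.4 m.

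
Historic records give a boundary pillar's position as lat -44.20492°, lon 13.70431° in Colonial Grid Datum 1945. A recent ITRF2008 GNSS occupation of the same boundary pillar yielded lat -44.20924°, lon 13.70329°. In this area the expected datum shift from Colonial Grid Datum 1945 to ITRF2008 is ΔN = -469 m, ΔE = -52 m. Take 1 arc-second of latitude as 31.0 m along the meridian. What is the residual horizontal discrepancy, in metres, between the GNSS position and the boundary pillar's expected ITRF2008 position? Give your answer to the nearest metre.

32 m

Observed coordinate differences: Δφ = -0.00432°, Δλ = -0.00102°.
Converting to metres (1° lat = 111600 m, cos φ = 0.716851): observed ΔN = -482.1 m, observed ΔE = -81.6 m.
Subtracting the expected shift leaves a residual of -482.1 − (-469) = -13.1 m north and -81.6 − (-52) = -29.6 m east.
Residual distance = √((-13.1)² + (-29.6)²) = 32.4 m.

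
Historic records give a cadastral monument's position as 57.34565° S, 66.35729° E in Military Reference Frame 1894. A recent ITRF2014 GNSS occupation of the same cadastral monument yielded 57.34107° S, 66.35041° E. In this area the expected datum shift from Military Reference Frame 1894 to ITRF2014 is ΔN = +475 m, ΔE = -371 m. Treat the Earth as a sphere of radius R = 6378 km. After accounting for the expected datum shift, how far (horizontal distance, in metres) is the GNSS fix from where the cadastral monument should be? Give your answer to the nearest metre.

Observed coordinate differences: Δφ = +0.00458°, Δλ = -0.00688°.
Converting to metres (1° lat = 111317 m, cos φ = 0.539570): observed ΔN = 509.8 m, observed ΔE = -413.2 m.
Subtracting the expected shift leaves a residual of 509.8 − (475) = 34.8 m north and -413.2 − (-371) = -42.2 m east.
Residual distance = √(34.8² + (-42.2)²) = 54.7 m.

55 m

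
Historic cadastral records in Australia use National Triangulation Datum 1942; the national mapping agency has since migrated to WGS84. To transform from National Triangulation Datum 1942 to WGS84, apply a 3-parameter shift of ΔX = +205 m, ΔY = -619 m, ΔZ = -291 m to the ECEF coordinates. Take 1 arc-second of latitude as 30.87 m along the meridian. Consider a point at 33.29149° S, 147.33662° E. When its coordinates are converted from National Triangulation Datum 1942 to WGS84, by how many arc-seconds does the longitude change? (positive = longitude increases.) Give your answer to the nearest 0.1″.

sin φ = -0.548899, cos φ = 0.835889, sin λ = 0.539702, cos λ = -0.841856.
East component: ΔE = −sin λ·ΔX + cos λ·ΔY = −(0.539702)(205) + (-0.841856)(-619) = 410.47 m.
1° of latitude spans 3600 × 30.87 = 111132 m; at latitude φ, 1° of longitude spans that × cos φ = 92894.0 m, so Δλ = 410.47 / 92894.0 × 3600 = 15.907″.

Δλ = 15.9″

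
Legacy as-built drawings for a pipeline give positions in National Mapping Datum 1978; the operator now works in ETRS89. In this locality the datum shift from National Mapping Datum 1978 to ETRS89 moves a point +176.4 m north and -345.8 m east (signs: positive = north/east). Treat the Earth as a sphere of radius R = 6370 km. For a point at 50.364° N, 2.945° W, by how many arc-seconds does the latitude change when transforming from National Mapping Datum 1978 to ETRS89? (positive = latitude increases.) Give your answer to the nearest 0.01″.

Δφ = 5.71″

On a sphere of radius R, 1 rad of latitude = R, so Δφ = ΔN / R = 176.4 / 6370000 = 2.7692e-05 rad = 5.712″.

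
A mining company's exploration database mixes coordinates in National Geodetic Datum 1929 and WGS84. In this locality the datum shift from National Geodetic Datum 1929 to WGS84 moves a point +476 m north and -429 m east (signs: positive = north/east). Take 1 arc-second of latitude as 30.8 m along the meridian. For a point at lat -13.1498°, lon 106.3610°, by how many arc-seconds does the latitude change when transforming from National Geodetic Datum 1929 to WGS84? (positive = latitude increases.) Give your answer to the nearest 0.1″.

1″ of latitude = 30.80 m, so Δφ = 476.0 / 30.80 = 15.455″.

Δφ = 15.5″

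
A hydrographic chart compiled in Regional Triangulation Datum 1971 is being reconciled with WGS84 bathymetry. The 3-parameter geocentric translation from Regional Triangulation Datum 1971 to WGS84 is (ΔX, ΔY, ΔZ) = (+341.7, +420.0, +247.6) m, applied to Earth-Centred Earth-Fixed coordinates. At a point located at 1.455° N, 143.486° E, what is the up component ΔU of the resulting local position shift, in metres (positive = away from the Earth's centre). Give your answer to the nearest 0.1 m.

At φ = 1.455°, λ = 143.486°: sin φ = 0.025392, cos φ = 0.999678, sin λ = 0.595019, cos λ = -0.803711.
ΔU = cos φ cos λ·ΔX + cos φ sin λ·ΔY + sin φ·ΔZ = (0.999678)(-0.803711)(341.7) + (0.999678)(0.595019)(420.0) + (0.025392)(247.6) = -18.43 m.

ΔU = -18.4 m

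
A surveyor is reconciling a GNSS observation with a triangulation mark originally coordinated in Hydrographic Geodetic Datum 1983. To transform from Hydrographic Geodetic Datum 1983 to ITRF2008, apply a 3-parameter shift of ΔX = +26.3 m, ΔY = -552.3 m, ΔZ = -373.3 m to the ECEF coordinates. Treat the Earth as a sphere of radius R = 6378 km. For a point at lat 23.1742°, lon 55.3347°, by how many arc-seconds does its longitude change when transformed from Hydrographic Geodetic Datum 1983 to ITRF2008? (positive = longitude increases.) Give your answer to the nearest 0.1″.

Δλ = -11.8″

sin φ = 0.393528, cos φ = 0.919313, sin λ = 0.822489, cos λ = 0.568782.
East component: ΔE = −sin λ·ΔX + cos λ·ΔY = −(0.822489)(26.3) + (0.568782)(-552.3) = -335.77 m.
1° of latitude spans πR/180 = 111317 m; at latitude φ, 1° of longitude spans that × cos φ = 102335.2 m, so Δλ = -335.77 / 102335.2 × 3600 = -11.812″.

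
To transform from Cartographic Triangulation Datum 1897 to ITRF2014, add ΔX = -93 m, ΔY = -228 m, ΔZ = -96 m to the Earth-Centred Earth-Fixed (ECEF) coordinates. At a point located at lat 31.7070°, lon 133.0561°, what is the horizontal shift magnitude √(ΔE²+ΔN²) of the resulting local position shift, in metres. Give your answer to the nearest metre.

At φ = 31.7070°, λ = 133.0561°: sin φ = 0.525576, cos φ = 0.850747, sin λ = 0.730686, cos λ = -0.682714.
ΔE = −sin λ·ΔX + cos λ·ΔY = −(0.730686)·(-93) + (-0.682714)·(-228) = 223.61 m.
ΔN = −sin φ cos λ·ΔX − sin φ sin λ·ΔY + cos φ·ΔZ = −(0.525576)(-0.682714)(-93) − (0.525576)(0.730686)(-228) + (0.850747)(-96) = -27.48 m.
Horizontal magnitude = √(ΔE² + ΔN²) = √(223.61² + (-27.48)²) = 225.30 m.

225 m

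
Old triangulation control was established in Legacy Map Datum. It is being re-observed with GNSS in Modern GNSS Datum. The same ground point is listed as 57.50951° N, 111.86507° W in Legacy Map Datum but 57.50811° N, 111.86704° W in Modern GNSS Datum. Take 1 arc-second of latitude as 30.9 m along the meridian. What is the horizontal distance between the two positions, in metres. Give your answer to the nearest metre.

Δφ = 57.50811° − 57.50951° = -0.00140°; Δλ = -111.86704° − -111.86507° = -0.00197°.
1° of latitude = 3600 × 30.90 = 111240 m.
ΔN = Δφ × 111240 = -155.7 m; ΔE = Δλ × 111240 × cos(57.50951°) = -0.00197 × 111240 × 0.537160 = -117.7 m.
Distance = √(ΔE² + ΔN²) = √((-117.7)² + (-155.7)²) = 195.2 m.

195 m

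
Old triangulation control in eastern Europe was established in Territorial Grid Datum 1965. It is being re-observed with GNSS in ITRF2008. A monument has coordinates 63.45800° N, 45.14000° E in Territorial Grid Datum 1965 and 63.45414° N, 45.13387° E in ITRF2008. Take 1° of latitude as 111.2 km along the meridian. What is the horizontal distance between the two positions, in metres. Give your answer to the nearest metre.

Δφ = 63.45414° − 63.45800° = -0.00386°; Δλ = 45.13387° − 45.14000° = -0.00613°.
ΔN = Δφ × 111200 = -429.2 m; ΔE = Δλ × 111200 × cos(63.45800°) = -0.00613 × 111200 × 0.446854 = -304.6 m.
Distance = √(ΔE² + ΔN²) = √((-304.6)² + (-429.2)²) = 526.3 m.

526 m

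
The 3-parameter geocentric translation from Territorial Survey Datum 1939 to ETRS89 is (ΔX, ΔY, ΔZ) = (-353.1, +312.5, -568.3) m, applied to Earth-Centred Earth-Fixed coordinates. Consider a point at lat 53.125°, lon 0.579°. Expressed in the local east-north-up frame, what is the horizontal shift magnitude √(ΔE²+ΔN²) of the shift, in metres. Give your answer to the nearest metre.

At φ = 53.125°, λ = 0.579°: sin φ = 0.799947, cos φ = 0.600071, sin λ = 0.010105, cos λ = 0.999949.
ΔE = −sin λ·ΔX + cos λ·ΔY = −(0.010105)·(-353.1) + (0.999949)·(312.5) = 316.05 m.
ΔN = −sin φ cos λ·ΔX − sin φ sin λ·ΔY + cos φ·ΔZ = −(0.799947)(0.999949)(-353.1) − (0.799947)(0.010105)(312.5) + (0.600071)(-568.3) = -61.10 m.
Horizontal magnitude = √(ΔE² + ΔN²) = √(316.05² + (-61.10)²) = 321.90 m.

322 m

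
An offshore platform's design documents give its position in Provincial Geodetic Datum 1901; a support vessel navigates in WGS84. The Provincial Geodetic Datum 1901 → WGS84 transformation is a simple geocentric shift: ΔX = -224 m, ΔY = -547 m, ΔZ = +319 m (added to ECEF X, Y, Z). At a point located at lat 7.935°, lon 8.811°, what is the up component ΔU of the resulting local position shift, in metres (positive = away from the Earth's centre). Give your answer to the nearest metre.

The local up (radial) axis is (cos φ cos λ, cos φ sin λ, sin φ), giving ΔU = -219.237 − 82.985 + 44.038 = -258.18 m.

ΔU = -258 m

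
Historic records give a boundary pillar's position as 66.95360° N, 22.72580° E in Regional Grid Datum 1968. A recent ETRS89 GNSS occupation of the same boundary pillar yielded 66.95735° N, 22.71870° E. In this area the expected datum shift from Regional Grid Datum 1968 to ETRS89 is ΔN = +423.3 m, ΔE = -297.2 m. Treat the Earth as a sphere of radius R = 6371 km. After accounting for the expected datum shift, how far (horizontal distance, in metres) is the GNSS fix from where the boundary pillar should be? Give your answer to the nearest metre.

13 m

Observed coordinate differences: Δφ = +0.00375°, Δλ = -0.00710°.
Converting to metres (1° lat = 111195 m, cos φ = 0.391476): observed ΔN = 417.0 m, observed ΔE = -309.1 m.
Subtracting the expected shift leaves a residual of 417.0 − (423.3) = -6.3 m north and -309.1 − (-297.2) = -11.9 m east.
Residual distance = √((-6.3)² + (-11.9)²) = 13.4 m.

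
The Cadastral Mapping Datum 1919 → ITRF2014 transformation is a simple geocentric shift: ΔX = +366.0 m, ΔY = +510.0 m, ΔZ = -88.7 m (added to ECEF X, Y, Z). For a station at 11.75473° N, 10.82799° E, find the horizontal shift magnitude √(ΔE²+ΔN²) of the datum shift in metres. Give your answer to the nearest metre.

468 m

At φ = 11.75473°, λ = 10.82799°: sin φ = 0.203723, cos φ = 0.979029, sin λ = 0.187861, cos λ = 0.982196.
ΔE = −sin λ·ΔX + cos λ·ΔY = −(0.187861)·(366.0) + (0.982196)·(510.0) = 432.16 m.
ΔN = −sin φ cos λ·ΔX − sin φ sin λ·ΔY + cos φ·ΔZ = −(0.203723)(0.982196)(366.0) − (0.203723)(0.187861)(510.0) + (0.979029)(-88.7) = -179.59 m.
Horizontal magnitude = √(ΔE² + ΔN²) = √(432.16² + (-179.59)²) = 467.99 m.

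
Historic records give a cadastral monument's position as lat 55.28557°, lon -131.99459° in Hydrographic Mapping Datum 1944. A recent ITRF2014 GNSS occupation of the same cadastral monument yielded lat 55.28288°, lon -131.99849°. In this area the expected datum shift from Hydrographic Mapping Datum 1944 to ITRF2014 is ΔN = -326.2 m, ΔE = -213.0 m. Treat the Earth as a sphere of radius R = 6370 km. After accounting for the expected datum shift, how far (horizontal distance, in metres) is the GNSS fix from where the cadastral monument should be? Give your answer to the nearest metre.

43 m

Observed coordinate differences: Δφ = -0.00269°, Δλ = -0.00390°.
Converting to metres (1° lat = 111177 m, cos φ = 0.569487): observed ΔN = -299.1 m, observed ΔE = -246.9 m.
Subtracting the expected shift leaves a residual of -299.1 − (-326.2) = 27.1 m north and -246.9 − (-213.0) = -33.9 m east.
Residual distance = √(27.1² + (-33.9)²) = 43.4 m.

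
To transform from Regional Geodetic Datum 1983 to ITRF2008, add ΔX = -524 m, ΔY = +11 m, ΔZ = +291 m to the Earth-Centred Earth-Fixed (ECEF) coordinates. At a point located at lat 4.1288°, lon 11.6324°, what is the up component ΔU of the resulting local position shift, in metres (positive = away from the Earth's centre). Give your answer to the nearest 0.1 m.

ΔU = -488.7 m

The local up (radial) axis is (cos φ cos λ, cos φ sin λ, sin φ), giving ΔU = -511.906 + 2.212 + 20.952 = -488.74 m.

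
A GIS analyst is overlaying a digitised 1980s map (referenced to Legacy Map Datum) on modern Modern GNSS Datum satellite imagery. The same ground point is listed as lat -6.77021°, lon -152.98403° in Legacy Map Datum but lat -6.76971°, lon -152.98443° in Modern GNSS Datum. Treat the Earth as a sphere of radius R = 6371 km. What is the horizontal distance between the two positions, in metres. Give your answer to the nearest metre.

71 m

Δφ = -6.76971° − -6.77021° = +0.00050°; Δλ = -152.98443° − -152.98403° = -0.00040°.
1° along a meridian = πR/180 = 111195 m.
ΔN = Δφ × 111195 = 55.6 m; ΔE = Δλ × 111195 × cos(-6.77021°) = -0.00040 × 111195 × 0.993027 = -44.2 m.
Distance = √(ΔE² + ΔN²) = √((-44.2)² + 55.6²) = 71.0 m.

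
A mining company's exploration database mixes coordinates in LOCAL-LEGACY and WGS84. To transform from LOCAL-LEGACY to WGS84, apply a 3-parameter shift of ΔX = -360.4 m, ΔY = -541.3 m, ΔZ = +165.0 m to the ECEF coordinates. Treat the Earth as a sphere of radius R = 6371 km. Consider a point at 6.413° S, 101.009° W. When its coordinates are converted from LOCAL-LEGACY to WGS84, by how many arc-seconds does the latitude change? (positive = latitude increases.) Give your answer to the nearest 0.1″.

Δφ = 7.5″

sin φ = -0.111694, cos φ = 0.993743, sin λ = -0.981597, cos λ = -0.190963.
North component: ΔN = −sin φ cos λ·ΔX − sin φ sin λ·ΔY + cos φ·ΔZ = −(-0.111694)(-0.190963)(-360.4) − (-0.111694)(-0.981597)(-541.3) + (0.993743)(165.0) = 231.00 m.
1° of latitude spans πR/180 = 111195 m, so Δφ = 231.00 / 111195 × 3600 = 7.479″.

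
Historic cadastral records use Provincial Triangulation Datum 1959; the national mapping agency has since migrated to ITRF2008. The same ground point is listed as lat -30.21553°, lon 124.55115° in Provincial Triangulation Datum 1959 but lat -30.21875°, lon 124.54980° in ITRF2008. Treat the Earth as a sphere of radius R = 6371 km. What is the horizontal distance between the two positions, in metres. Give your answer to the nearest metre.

381 m

Δφ = -30.21875° − -30.21553° = -0.00322°; Δλ = 124.54980° − 124.55115° = -0.00135°.
1° along a meridian = πR/180 = 111195 m.
ΔN = Δφ × 111195 = -358.0 m; ΔE = Δλ × 111195 × cos(-30.21553°) = -0.00135 × 111195 × 0.864138 = -129.7 m.
Distance = √(ΔE² + ΔN²) = √((-129.7)² + (-358.0)²) = 380.8 m.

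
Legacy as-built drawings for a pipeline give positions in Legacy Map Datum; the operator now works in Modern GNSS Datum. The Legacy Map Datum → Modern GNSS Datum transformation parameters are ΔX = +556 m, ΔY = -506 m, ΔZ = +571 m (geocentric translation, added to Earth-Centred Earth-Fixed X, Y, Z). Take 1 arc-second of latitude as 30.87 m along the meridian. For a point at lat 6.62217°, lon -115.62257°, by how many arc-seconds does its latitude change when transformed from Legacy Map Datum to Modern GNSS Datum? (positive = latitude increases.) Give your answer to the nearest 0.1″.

sin φ = 0.115322, cos φ = 0.993328, sin λ = -0.901662, cos λ = -0.432441.
North component: ΔN = −sin φ cos λ·ΔX − sin φ sin λ·ΔY + cos φ·ΔZ = −(0.115322)(-0.432441)(556) − (0.115322)(-0.901662)(-506) + (0.993328)(571) = 542.30 m.
1° of latitude spans 3600 × 30.87 = 111132 m, so Δφ = 542.30 / 111132 × 3600 = 17.567″.

Δφ = 17.6″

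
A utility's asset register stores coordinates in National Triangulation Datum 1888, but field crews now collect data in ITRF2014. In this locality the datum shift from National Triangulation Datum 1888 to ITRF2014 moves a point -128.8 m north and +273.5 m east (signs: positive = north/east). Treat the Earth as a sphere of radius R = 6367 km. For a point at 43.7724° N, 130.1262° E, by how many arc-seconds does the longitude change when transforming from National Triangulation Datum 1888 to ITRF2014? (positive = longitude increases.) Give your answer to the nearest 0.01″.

Δλ = 12.27″

At latitude 43.7724°, cos φ = 0.722094.
One radian of longitude at latitude φ spans R cos φ, so Δλ = ΔE / (R cos φ) = 273.5 / (6367000 × 0.722094) = 5.9488e-05 rad = 12.270″.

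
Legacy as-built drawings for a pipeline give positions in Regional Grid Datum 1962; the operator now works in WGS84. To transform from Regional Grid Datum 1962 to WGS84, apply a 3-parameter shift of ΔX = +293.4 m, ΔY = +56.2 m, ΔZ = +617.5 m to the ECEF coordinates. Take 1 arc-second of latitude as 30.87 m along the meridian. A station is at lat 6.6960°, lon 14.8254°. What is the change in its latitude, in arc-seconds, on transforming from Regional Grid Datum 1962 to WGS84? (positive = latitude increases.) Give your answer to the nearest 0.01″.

Δφ = 18.74″

sin φ = 0.116601, cos φ = 0.993179, sin λ = 0.255874, cos λ = 0.966710.
North component: ΔN = −sin φ cos λ·ΔX − sin φ sin λ·ΔY + cos φ·ΔZ = −(0.116601)(0.966710)(293.4) − (0.116601)(0.255874)(56.2) + (0.993179)(617.5) = 578.54 m.
1° of latitude spans 3600 × 30.87 = 111132 m, so Δφ = 578.54 / 111132 × 3600 = 18.741″.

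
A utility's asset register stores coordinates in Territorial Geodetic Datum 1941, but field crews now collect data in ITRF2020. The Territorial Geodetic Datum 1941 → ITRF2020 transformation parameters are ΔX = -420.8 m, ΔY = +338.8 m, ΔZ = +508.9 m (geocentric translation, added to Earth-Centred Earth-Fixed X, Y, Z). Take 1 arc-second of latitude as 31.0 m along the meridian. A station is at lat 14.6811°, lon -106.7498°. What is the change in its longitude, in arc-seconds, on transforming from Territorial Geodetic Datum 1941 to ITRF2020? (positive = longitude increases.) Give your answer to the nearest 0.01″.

Δλ = -16.69″

sin φ = 0.253439, cos φ = 0.967351, sin λ = -0.957572, cos λ = -0.288193.
East component: ΔE = −sin λ·ΔX + cos λ·ΔY = −(-0.957572)(-420.8) + (-0.288193)(338.8) = -500.59 m.
1° of latitude spans 3600 × 31.00 = 111600 m; at latitude φ, 1° of longitude spans that × cos φ = 107956.4 m, so Δλ = -500.59 / 107956.4 × 3600 = -16.693″.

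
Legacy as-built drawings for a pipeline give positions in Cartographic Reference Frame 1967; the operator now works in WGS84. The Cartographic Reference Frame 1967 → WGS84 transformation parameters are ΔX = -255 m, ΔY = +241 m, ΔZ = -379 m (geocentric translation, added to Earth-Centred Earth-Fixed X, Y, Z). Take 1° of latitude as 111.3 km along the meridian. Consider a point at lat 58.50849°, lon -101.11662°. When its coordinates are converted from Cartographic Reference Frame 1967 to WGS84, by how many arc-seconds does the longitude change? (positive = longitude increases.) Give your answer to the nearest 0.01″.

sin φ = 0.852718, cos φ = 0.522372, sin λ = -0.981237, cos λ = -0.192807.
East component: ΔE = −sin λ·ΔX + cos λ·ΔY = −(-0.981237)(-255) + (-0.192807)(241) = -296.68 m.
1° of latitude spans 111300 m; at latitude φ, 1° of longitude spans that × cos φ = 58140.0 m, so Δλ = -296.68 / 58140.0 × 3600 = -18.370″.

Δλ = -18.37″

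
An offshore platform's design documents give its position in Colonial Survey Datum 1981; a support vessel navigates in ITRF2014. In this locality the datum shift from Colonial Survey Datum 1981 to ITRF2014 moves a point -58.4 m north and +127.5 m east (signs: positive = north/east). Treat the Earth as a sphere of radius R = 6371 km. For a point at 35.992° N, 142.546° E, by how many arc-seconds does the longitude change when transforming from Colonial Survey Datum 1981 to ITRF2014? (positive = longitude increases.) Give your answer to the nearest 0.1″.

At latitude 35.992°, cos φ = 0.809099.
One radian of longitude at latitude φ spans R cos φ, so Δλ = ΔE / (R cos φ) = 127.5 / (6371000 × 0.809099) = 2.4734e-05 rad = 5.102″.

Δλ = 5.1″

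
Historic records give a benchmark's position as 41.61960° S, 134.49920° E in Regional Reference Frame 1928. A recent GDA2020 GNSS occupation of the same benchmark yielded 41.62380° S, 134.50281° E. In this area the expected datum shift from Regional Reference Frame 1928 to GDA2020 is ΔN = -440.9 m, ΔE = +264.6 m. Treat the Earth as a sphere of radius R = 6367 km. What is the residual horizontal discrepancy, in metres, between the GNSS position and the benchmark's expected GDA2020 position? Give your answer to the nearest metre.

44 m

Observed coordinate differences: Δφ = -0.00420°, Δλ = +0.00361°.
Converting to metres (1° lat = 111125 m, cos φ = 0.747571): observed ΔN = -466.7 m, observed ΔE = 299.9 m.
Subtracting the expected shift leaves a residual of -466.7 − (-440.9) = -25.8 m north and 299.9 − (264.6) = 35.3 m east.
Residual distance = √((-25.8)² + 35.3²) = 43.7 m.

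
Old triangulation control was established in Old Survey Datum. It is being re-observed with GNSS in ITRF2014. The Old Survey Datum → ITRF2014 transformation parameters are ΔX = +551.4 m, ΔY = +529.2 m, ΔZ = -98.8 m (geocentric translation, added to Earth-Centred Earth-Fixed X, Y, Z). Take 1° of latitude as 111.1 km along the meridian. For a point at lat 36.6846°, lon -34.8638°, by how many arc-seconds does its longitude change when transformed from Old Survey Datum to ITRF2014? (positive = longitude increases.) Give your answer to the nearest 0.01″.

Δλ = 30.28″

sin φ = 0.597410, cos φ = 0.801936, sin λ = -0.571628, cos λ = 0.820513.
East component: ΔE = −sin λ·ΔX + cos λ·ΔY = −(-0.571628)(551.4) + (0.820513)(529.2) = 749.41 m.
1° of latitude spans 111100 m; at latitude φ, 1° of longitude spans that × cos φ = 89095.1 m, so Δλ = 749.41 / 89095.1 × 3600 = 30.281″.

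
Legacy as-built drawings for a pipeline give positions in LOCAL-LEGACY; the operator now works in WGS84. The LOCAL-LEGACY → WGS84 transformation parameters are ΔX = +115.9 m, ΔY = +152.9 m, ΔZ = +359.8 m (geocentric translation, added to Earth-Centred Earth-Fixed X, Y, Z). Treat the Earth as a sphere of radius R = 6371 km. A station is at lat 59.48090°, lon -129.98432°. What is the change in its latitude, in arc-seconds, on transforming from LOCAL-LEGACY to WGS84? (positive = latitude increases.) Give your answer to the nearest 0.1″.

Δφ = 11.3″

sin φ = 0.861460, cos φ = 0.507826, sin λ = -0.766220, cos λ = -0.642578.
North component: ΔN = −sin φ cos λ·ΔX − sin φ sin λ·ΔY + cos φ·ΔZ = −(0.861460)(-0.642578)(115.9) − (0.861460)(-0.766220)(152.9) + (0.507826)(359.8) = 347.80 m.
1° of latitude spans πR/180 = 111195 m, so Δφ = 347.80 / 111195 × 3600 = 11.260″.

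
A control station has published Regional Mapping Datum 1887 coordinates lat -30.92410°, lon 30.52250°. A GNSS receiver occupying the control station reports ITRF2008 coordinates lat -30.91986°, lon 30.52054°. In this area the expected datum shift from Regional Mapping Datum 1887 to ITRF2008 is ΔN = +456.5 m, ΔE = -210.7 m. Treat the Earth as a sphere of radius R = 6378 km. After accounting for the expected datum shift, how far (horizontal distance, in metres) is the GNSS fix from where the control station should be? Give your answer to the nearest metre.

28 m

Observed coordinate differences: Δφ = +0.00424°, Δλ = -0.00196°.
Converting to metres (1° lat = 111317 m, cos φ = 0.857849): observed ΔN = 472.0 m, observed ΔE = -187.2 m.
Subtracting the expected shift leaves a residual of 472.0 − (456.5) = 15.5 m north and -187.2 − (-210.7) = 23.5 m east.
Residual distance = √(15.5² + 23.5²) = 28.2 m.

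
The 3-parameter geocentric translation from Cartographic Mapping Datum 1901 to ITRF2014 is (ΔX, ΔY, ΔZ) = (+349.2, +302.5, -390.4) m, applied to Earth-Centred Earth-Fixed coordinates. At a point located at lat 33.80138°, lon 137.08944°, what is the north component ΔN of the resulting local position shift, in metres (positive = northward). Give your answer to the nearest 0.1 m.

At φ = 33.80138°, λ = 137.08944°: sin φ = 0.556316, cos φ = 0.830971, sin λ = 0.680856, cos λ = -0.732417.
ΔN = −sin φ cos λ·ΔX − sin φ sin λ·ΔY + cos φ·ΔZ = −(0.556316)(-0.732417)(349.2) − (0.556316)(0.680856)(302.5) + (0.830971)(-390.4) = -296.71 m.

ΔN = -296.7 m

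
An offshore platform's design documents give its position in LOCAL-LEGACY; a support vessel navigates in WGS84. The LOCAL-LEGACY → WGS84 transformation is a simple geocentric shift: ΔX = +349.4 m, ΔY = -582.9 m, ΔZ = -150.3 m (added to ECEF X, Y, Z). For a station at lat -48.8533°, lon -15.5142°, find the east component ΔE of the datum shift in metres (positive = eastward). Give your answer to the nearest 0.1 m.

ΔE = -468.2 m

The local east axis at (φ, λ) is (−sin λ, cos λ, 0), so ΔE = −sin(-15.5142°)·349.4 + cos(-15.5142°)·(-582.9) = -468.21 m.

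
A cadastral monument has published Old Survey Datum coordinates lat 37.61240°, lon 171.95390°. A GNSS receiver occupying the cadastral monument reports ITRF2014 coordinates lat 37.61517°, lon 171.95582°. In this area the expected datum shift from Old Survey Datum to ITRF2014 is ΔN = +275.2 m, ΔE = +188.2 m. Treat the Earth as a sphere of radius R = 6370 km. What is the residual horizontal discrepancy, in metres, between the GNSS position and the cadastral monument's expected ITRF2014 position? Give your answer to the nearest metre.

38 m

Observed coordinate differences: Δφ = +0.00277°, Δλ = +0.00192°.
Converting to metres (1° lat = 111177 m, cos φ = 0.792158): observed ΔN = 308.0 m, observed ΔE = 169.1 m.
Subtracting the expected shift leaves a residual of 308.0 − (275.2) = 32.8 m north and 169.1 − (188.2) = -19.1 m east.
Residual distance = √(32.8² + (-19.1)²) = 37.9 m.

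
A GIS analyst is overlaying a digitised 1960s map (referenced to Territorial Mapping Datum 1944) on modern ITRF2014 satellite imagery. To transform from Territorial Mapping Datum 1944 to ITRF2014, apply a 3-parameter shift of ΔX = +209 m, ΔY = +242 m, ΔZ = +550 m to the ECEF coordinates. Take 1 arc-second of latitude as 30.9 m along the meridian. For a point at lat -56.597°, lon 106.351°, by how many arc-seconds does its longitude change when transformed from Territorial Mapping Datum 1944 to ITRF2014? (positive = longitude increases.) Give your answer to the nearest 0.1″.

sin φ = -0.834819, cos φ = 0.550524, sin λ = 0.959555, cos λ = -0.281521.
East component: ΔE = −sin λ·ΔX + cos λ·ΔY = −(0.959555)(209) + (-0.281521)(242) = -268.68 m.
1° of latitude spans 3600 × 30.90 = 111240 m; at latitude φ, 1° of longitude spans that × cos φ = 61240.3 m, so Δλ = -268.68 / 61240.3 × 3600 = -15.794″.

Δλ = -15.8″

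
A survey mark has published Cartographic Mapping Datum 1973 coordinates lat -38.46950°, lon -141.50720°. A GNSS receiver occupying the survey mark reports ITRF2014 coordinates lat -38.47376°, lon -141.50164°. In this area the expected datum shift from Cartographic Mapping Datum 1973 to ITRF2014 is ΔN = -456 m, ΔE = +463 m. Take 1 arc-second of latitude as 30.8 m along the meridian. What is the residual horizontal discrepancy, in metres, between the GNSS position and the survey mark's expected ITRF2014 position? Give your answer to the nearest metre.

26 m

Observed coordinate differences: Δφ = -0.00426°, Δλ = +0.00556°.
Converting to metres (1° lat = 110880 m, cos φ = 0.782939): observed ΔN = -472.3 m, observed ΔE = 482.7 m.
Subtracting the expected shift leaves a residual of -472.3 − (-456) = -16.3 m north and 482.7 − (463) = 19.7 m east.
Residual distance = √((-16.3)² + 19.7²) = 25.6 m.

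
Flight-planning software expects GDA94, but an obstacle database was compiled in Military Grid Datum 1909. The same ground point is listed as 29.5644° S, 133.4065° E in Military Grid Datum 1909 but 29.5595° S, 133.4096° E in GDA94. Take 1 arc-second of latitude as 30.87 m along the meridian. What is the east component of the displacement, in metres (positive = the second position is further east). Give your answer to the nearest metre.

ΔE = 300 m

Δφ = -29.5595° − -29.5644° = +0.0049°; Δλ = 133.4096° − 133.4065° = +0.0031°.
1° of latitude = 3600 × 30.87 = 111132 m.
ΔN = Δφ × 111132 = 544.5 m; ΔE = Δλ × 111132 × cos(-29.5644°) = +0.0031 × 111132 × 0.869802 = 299.7 m.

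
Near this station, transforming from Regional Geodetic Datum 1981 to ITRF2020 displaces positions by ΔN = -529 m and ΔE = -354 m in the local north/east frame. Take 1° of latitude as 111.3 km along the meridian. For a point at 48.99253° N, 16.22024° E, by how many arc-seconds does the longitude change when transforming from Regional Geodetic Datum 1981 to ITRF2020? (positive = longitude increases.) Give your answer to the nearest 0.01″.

At latitude 48.99253°, cos φ = 0.656157.
1° of longitude at this latitude = 111.3 × cos φ = 73.03 km, so Δλ = -354.0 / 73030.3 = -0.0048473° = -17.450″.

Δλ = -17.45″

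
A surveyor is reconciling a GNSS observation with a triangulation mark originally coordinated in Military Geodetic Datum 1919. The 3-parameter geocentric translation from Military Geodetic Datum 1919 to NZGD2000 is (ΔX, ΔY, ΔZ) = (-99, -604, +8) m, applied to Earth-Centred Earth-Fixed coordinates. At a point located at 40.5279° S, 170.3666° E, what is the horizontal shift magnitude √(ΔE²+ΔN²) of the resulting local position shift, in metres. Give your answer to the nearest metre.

At φ = -40.5279°, λ = 170.3666°: sin φ = -0.649818, cos φ = 0.760090, sin λ = 0.167343, cos λ = -0.985899.
ΔE = −sin λ·ΔX + cos λ·ΔY = −(0.167343)·(-99) + (-0.985899)·(-604) = 612.05 m.
ΔN = −sin φ cos λ·ΔX − sin φ sin λ·ΔY + cos φ·ΔZ = −(-0.649818)(-0.985899)(-99) − (-0.649818)(0.167343)(-604) + (0.760090)(8) = 3.82 m.
Horizontal magnitude = √(ΔE² + ΔN²) = √(612.05² + 3.82²) = 612.06 m.

612 m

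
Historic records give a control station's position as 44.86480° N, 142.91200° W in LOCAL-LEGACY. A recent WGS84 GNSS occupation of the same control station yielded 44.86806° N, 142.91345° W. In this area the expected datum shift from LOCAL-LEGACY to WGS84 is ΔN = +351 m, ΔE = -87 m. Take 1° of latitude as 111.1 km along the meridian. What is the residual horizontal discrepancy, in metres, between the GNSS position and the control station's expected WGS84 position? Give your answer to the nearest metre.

Observed coordinate differences: Δφ = +0.00326°, Δλ = -0.00145°.
Converting to metres (1° lat = 111100 m, cos φ = 0.708773): observed ΔN = 362.2 m, observed ΔE = -114.2 m.
Subtracting the expected shift leaves a residual of 362.2 − (351) = 11.2 m north and -114.2 − (-87) = -27.2 m east.
Residual distance = √(11.2² + (-27.2)²) = 29.4 m.

29 m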